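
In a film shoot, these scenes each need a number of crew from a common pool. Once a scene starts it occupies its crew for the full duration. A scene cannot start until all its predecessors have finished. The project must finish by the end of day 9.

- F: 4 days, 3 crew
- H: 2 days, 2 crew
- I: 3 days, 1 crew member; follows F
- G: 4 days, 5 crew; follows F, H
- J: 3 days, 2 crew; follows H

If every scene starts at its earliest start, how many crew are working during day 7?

6

At early start, day 7 has: I, G.
Demand: 1 + 5 = 6.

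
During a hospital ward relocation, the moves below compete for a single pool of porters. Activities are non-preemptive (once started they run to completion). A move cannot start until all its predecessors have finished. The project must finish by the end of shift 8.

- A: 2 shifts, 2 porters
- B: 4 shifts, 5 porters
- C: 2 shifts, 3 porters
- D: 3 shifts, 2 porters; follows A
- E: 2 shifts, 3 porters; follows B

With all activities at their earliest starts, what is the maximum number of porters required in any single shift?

10

Early-start schedule: A@1, B@1, C@1, D@3, E@5.
Load per shift: shift 1: 10, shift 2: 10, shift 3: 7, shift 4: 7, shift 5: 5, shift 6: 3, shift 7: 0, shift 8: 0.
Peak is 10.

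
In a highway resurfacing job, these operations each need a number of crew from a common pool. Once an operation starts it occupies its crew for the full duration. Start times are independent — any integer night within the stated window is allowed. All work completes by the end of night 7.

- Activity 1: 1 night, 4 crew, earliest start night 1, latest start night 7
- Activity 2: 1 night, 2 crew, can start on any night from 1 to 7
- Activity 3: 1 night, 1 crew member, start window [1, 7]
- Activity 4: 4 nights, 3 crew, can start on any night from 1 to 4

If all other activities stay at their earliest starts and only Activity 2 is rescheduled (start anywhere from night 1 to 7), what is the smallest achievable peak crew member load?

8

Activity 2@1: n1:10  n2:3  n3:3  n4:3  n5:0  n6:0  n7:0 → peak 10
Activity 2@2: n1:8  n2:5  n3:3  n4:3  n5:0  n6:0  n7:0 → peak 8
Activity 2@3: n1:8  n2:3  n3:5  n4:3  n5:0  n6:0  n7:0 → peak 8
Activity 2@4: n1:8  n2:3  n3:3  n4:5  n5:0  n6:0  n7:0 → peak 8
Activity 2@5: n1:8  n2:3  n3:3  n4:3  n5:2  n6:0  n7:0 → peak 8
Activity 2@6: n1:8  n2:3  n3:3  n4:3  n5:0  n6:2  n7:0 → peak 8
Activity 2@7: n1:8  n2:3  n3:3  n4:3  n5:0  n6:0  n7:2 → peak 8
Best is Activity 2@2, peak 8.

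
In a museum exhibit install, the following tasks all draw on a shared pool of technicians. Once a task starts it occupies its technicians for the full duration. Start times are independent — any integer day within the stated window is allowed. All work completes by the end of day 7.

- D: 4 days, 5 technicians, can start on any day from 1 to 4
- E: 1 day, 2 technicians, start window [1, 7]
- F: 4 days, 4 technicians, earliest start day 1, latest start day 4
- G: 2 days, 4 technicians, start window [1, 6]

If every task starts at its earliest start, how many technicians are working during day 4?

At early start, day 4 has: D, F.
Demand: 5 + 4 = 9.

9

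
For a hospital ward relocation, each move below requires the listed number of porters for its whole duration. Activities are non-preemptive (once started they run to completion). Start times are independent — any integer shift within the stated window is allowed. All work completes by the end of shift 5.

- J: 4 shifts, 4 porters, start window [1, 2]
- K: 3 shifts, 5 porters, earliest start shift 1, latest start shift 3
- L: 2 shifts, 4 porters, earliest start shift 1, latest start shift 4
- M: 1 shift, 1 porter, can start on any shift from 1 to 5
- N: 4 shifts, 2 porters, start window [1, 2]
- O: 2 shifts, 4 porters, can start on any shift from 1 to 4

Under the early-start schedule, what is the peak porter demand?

20

Early-start schedule: J@1, K@1, L@1, M@1, N@1, O@1.
Load per shift: shift 1: 20, shift 2: 19, shift 3: 11, shift 4: 6, shift 5: 0.
Peak is 20.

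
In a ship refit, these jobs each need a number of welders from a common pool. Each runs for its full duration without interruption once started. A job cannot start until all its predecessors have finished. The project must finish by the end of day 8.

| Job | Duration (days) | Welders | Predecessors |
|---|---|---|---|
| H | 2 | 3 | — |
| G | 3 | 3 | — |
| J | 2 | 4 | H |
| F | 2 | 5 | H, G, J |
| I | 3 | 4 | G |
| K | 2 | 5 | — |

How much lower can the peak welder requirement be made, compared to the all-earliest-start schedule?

3

Early-start peak: d1:11  d2:11  d3:7  d4:8  d5:9  d6:9  d7:0  d8:0 ⇒ 11.
Leveled (H@3, G@1, J@5, F@7, I@4, K@1): d1:8  d2:8  d3:6  d4:7  d5:8  d6:8  d7:5  d8:5 ⇒ 8.
Reduction 11 − 8 = 3.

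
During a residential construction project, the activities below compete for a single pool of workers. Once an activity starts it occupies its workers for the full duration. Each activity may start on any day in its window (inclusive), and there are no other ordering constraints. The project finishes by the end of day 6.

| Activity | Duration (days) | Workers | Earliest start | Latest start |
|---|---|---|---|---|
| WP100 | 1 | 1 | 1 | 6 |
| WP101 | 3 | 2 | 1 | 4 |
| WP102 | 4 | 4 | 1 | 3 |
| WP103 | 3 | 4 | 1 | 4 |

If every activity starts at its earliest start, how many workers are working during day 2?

10

At early start, day 2 has: WP101, WP102, WP103.
Demand: 2 + 4 + 4 = 10.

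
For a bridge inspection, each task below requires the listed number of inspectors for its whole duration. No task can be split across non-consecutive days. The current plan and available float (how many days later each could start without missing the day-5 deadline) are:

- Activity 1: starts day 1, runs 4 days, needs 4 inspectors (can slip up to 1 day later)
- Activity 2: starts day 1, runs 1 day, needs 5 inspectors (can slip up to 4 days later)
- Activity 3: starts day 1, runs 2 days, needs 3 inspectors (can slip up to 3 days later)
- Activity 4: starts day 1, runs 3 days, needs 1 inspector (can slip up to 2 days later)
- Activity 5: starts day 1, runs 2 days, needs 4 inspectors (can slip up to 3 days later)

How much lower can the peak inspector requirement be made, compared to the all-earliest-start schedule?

9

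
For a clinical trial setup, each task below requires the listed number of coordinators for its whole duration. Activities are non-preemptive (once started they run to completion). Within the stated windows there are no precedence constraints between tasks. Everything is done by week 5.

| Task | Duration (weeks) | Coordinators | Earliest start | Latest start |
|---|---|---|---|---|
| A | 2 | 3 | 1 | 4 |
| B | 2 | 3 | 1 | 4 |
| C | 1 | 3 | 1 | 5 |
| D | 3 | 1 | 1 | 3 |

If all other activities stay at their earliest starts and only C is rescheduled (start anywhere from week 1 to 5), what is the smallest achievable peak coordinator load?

7

C@1: w1:10  w2:7  w3:1  w4:0  w5:0 → peak 10
C@2: w1:7  w2:10  w3:1  w4:0  w5:0 → peak 10
C@3: w1:7  w2:7  w3:4  w4:0  w5:0 → peak 7
C@4: w1:7  w2:7  w3:1  w4:3  w5:0 → peak 7
C@5: w1:7  w2:7  w3:1  w4:0  w5:3 → peak 7
Best is C@3, peak 7.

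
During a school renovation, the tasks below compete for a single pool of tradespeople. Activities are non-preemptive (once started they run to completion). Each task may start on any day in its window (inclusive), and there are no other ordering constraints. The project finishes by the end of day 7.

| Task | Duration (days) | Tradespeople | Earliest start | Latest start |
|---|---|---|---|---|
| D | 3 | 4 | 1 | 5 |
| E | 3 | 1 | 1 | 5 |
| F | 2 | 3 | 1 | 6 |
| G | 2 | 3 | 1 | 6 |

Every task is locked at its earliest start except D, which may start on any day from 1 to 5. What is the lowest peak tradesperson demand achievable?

D@1: d1:11  d2:11  d3:5  d4:0  d5:0  d6:0  d7:0 → peak 11
D@2: d1:7  d2:11  d3:5  d4:4  d5:0  d6:0  d7:0 → peak 11
D@3: d1:7  d2:7  d3:5  d4:4  d5:4  d6:0  d7:0 → peak 7
D@4: d1:7  d2:7  d3:1  d4:4  d5:4  d6:4  d7:0 → peak 7
D@5: d1:7  d2:7  d3:1  d4:0  d5:4  d6:4  d7:4 → peak 7
Best is D@3, peak 7.

7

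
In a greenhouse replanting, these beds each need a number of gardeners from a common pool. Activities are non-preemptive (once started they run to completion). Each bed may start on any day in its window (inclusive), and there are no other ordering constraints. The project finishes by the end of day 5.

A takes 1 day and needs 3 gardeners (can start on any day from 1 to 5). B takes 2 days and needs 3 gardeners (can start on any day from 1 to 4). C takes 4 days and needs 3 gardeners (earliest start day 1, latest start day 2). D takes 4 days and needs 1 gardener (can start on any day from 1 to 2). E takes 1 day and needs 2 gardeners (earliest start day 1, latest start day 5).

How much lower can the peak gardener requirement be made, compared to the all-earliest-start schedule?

Early-start peak: d1:12  d2:7  d3:4  d4:4  d5:0 ⇒ 12.
Leveled (A@1, B@1, C@2, D@1, E@3): d1:7  d2:7  d3:6  d4:4  d5:3 ⇒ 7.
Reduction 12 − 7 = 5.

5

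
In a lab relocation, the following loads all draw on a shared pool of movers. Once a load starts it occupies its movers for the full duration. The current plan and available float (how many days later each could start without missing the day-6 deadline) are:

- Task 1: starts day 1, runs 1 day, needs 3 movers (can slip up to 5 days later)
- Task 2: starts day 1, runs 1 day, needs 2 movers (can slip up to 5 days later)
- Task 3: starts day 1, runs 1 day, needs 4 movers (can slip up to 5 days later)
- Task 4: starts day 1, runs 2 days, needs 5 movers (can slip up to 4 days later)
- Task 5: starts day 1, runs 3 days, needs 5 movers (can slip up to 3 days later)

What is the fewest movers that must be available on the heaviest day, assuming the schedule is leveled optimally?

Early-start (Task 1@1, Task 2@1, Task 3@1, Task 4@1, Task 5@1) gives peak 19: d1:19  d2:10  d3:5  d4:0  d5:0  d6:0.
Shift Task 2→2, Task 4→2, Task 5→4.
Schedule Task 1@1, Task 2@2, Task 3@1, Task 4@2, Task 5@4: d1:7  d2:7  d3:5  d4:5  d5:5  d6:5 — peak 7.

7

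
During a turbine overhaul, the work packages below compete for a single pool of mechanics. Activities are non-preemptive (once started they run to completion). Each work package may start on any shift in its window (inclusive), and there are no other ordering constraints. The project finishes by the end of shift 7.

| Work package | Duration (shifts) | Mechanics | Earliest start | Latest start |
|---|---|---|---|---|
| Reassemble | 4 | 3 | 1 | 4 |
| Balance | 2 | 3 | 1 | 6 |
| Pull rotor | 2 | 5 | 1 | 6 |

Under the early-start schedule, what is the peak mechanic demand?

11

Early-start schedule: Reassemble@1, Balance@1, Pull rotor@1.
Load per shift: shift 1: 11, shift 2: 11, shift 3: 3, shift 4: 3, shift 5: 0, shift 6: 0, shift 7: 0.
Peak is 11.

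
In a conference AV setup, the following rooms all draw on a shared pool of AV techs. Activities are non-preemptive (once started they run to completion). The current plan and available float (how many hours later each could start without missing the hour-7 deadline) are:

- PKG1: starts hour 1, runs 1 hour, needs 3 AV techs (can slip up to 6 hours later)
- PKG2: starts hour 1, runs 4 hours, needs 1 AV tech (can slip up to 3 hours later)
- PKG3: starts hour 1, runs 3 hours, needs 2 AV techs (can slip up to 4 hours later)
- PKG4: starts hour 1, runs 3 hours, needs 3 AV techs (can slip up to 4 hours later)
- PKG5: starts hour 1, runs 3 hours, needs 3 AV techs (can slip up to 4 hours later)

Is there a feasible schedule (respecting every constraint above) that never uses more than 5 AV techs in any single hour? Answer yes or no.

yes

Schedule PKG1@1, PKG2@1, PKG3@5, PKG4@2, PKG5@5: h1:4  h2:4  h3:4  h4:4  h5:5  h6:5  h7:5 — peak 5 ≤ 5.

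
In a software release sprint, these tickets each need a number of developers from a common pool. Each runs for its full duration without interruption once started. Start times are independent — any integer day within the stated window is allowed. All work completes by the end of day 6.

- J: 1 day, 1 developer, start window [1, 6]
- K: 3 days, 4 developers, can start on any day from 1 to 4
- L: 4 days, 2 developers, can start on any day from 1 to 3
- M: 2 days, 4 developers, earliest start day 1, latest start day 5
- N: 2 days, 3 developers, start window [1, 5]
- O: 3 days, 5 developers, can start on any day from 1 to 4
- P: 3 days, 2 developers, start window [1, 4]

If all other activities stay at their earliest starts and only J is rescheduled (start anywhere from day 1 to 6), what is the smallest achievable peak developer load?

20

J@1: d1:21  d2:20  d3:13  d4:2  d5:0  d6:0 → peak 21
J@2: d1:20  d2:21  d3:13  d4:2  d5:0  d6:0 → peak 21
J@3: d1:20  d2:20  d3:14  d4:2  d5:0  d6:0 → peak 20
J@4: d1:20  d2:20  d3:13  d4:3  d5:0  d6:0 → peak 20
J@5: d1:20  d2:20  d3:13  d4:2  d5:1  d6:0 → peak 20
J@6: d1:20  d2:20  d3:13  d4:2  d5:0  d6:1 → peak 20
Best is J@3, peak 20.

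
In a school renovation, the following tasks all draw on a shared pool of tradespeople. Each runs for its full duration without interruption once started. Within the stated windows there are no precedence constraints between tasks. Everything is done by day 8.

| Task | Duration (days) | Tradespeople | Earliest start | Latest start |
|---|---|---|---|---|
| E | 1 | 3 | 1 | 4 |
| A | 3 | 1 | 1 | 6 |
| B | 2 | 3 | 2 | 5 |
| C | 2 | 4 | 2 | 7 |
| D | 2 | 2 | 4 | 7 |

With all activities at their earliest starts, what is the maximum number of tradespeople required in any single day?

8

Early-start schedule: E@1, A@1, B@2, C@2, D@4.
Load per day: day 1: 4, day 2: 8, day 3: 8, day 4: 2, day 5: 2, day 6: 0, day 7: 0, day 8: 0.
Peak is 8.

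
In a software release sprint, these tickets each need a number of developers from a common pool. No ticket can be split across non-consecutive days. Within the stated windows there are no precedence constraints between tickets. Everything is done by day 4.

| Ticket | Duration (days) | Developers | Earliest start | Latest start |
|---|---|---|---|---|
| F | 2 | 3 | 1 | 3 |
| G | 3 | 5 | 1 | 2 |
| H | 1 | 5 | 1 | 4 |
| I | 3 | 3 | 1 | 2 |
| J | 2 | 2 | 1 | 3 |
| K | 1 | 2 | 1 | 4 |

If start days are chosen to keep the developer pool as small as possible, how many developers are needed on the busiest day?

Early-start (F@1, G@1, H@1, I@1, J@1, K@1) gives peak 20: d1:20  d2:13  d3:8  d4:0.
Shift H→4, J→3, K→4.
Schedule F@1, G@1, H@4, I@1, J@3, K@4: d1:11  d2:11  d3:10  d4:9 — peak 11.
Total developer-days = 41 over 4 days ⇒ peak ≥ ⌈41/4⌉ = 11, so 11 is optimal.

11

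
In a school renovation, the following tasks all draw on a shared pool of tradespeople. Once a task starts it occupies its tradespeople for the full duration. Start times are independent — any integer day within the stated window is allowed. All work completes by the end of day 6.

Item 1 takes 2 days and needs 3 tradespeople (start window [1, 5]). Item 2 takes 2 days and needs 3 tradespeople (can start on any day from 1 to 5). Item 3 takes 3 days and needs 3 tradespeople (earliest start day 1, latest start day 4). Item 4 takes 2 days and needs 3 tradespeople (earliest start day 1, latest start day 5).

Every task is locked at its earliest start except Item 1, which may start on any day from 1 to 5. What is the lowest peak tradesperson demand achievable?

Item 1@1: d1:12  d2:12  d3:3  d4:0  d5:0  d6:0 → peak 12
Item 1@2: d1:9  d2:12  d3:6  d4:0  d5:0  d6:0 → peak 12
Item 1@3: d1:9  d2:9  d3:6  d4:3  d5:0  d6:0 → peak 9
Item 1@4: d1:9  d2:9  d3:3  d4:3  d5:3  d6:0 → peak 9
Item 1@5: d1:9  d2:9  d3:3  d4:0  d5:3  d6:3 → peak 9
Best is Item 1@3, peak 9.

9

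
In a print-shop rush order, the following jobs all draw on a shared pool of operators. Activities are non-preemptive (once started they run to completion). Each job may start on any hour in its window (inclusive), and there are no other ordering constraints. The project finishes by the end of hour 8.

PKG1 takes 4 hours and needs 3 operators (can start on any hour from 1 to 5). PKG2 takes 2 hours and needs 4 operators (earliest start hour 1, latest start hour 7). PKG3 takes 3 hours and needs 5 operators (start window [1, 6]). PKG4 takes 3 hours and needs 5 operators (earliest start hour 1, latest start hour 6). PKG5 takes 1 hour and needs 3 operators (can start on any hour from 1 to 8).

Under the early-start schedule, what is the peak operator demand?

20

Early-start schedule: PKG1@1, PKG2@1, PKG3@1, PKG4@1, PKG5@1.
Load per hour: hour 1: 20, hour 2: 17, hour 3: 13, hour 4: 3, hour 5: 0, hour 6: 0, hour 7: 0, hour 8: 0.
Peak is 20.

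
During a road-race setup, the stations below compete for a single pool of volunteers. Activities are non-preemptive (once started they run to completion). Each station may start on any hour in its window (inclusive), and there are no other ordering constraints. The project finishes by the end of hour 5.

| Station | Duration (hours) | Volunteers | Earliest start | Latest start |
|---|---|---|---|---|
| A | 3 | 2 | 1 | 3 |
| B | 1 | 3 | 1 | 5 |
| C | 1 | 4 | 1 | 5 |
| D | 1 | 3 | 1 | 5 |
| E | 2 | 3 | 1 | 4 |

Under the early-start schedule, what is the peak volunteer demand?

15

Early-start schedule: A@1, B@1, C@1, D@1, E@1.
Load per hour: hour 1: 15, hour 2: 5, hour 3: 2, hour 4: 0, hour 5: 0.
Peak is 15.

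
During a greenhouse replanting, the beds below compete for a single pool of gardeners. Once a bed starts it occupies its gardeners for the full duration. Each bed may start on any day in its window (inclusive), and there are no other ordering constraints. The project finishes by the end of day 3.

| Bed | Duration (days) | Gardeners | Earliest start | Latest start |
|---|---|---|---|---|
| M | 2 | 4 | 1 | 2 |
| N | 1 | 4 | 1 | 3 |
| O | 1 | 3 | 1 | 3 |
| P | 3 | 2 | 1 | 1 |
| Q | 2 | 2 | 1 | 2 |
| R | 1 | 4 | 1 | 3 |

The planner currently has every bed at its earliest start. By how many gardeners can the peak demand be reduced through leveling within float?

8

Early-start peak: d1:19  d2:8  d3:2 ⇒ 19.
Leveled (M@1, N@1, O@2, P@1, Q@2, R@3): d1:10  d2:11  d3:8 ⇒ 11.
Reduction 19 − 11 = 8.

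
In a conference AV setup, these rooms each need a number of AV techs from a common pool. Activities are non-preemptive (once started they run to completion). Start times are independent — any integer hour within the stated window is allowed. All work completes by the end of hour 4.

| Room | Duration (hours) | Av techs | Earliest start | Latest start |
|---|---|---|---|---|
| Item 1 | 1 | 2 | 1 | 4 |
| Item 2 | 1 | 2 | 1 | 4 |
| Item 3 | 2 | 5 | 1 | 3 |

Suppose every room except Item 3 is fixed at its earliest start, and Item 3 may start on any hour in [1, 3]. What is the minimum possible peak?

5

Item 3@1: h1:9  h2:5  h3:0  h4:0 → peak 9
Item 3@2: h1:4  h2:5  h3:5  h4:0 → peak 5
Item 3@3: h1:4  h2:0  h3:5  h4:5 → peak 5
Best is Item 3@2, peak 5.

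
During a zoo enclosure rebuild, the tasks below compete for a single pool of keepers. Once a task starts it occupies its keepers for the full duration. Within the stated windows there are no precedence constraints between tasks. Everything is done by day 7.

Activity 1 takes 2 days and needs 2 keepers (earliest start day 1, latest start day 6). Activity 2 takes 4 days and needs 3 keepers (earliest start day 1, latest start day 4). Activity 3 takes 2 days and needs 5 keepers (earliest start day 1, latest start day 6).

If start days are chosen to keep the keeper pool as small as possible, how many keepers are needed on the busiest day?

Early-start (Activity 1@1, Activity 2@1, Activity 3@1) gives peak 10: d1:10  d2:10  d3:3  d4:3  d5:0  d6:0  d7:0.
Shift Activity 3→5.
Schedule Activity 1@1, Activity 2@1, Activity 3@5: d1:5  d2:5  d3:3  d4:3  d5:5  d6:5  d7:0 — peak 5.

5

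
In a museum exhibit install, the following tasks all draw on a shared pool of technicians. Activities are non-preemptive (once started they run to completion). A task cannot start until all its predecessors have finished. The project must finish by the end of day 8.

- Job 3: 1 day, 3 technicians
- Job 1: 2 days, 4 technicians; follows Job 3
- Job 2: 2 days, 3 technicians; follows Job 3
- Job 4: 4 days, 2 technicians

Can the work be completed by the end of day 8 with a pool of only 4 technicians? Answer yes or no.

The minimum achievable peak is 5; 4 < 5, so no feasible schedule stays within the cap.

no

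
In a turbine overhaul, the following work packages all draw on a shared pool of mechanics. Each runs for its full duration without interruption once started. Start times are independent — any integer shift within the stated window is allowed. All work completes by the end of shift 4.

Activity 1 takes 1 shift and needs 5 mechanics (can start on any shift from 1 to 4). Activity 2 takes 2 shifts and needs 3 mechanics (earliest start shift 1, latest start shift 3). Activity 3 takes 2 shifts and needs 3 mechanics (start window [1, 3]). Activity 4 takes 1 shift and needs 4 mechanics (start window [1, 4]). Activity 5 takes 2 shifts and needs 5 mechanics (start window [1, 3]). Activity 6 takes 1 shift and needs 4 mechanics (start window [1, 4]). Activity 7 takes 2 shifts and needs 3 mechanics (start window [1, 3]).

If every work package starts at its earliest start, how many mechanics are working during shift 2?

14

At early start, shift 2 has: Activity 2, Activity 3, Activity 5, Activity 7.
Demand: 3 + 3 + 5 + 3 = 14.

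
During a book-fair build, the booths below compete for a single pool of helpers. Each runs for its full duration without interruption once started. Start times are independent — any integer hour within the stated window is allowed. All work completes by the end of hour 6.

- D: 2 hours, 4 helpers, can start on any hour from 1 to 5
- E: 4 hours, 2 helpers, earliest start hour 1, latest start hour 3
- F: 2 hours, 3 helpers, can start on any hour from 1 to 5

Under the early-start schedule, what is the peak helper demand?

9

Early-start schedule: D@1, E@1, F@1.
Load per hour: hour 1: 9, hour 2: 9, hour 3: 2, hour 4: 2, hour 5: 0, hour 6: 0.
Peak is 9.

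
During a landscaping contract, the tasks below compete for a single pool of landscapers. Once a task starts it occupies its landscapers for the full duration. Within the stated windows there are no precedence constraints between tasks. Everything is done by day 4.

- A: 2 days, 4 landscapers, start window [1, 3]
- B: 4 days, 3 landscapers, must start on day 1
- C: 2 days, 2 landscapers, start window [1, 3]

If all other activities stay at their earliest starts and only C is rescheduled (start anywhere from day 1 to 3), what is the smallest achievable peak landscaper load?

7

C@1: d1:9  d2:9  d3:3  d4:3 → peak 9
C@2: d1:7  d2:9  d3:5  d4:3 → peak 9
C@3: d1:7  d2:7  d3:5  d4:5 → peak 7
Best is C@3, peak 7.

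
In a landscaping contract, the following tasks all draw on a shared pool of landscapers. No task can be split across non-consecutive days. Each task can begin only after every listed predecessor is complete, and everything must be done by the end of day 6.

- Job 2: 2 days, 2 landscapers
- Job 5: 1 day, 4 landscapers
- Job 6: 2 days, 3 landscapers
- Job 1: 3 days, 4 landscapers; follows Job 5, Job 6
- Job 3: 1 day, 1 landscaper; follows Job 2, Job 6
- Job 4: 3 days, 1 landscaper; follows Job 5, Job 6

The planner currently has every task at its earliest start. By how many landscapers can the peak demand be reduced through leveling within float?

4

Early-start peak: d1:9  d2:5  d3:6  d4:5  d5:5  d6:0 ⇒ 9.
Leveled (Job 2@1, Job 5@3, Job 6@1, Job 1@4, Job 3@3, Job 4@4): d1:5  d2:5  d3:5  d4:5  d5:5  d6:5 ⇒ 5.
Reduction 9 − 5 = 4.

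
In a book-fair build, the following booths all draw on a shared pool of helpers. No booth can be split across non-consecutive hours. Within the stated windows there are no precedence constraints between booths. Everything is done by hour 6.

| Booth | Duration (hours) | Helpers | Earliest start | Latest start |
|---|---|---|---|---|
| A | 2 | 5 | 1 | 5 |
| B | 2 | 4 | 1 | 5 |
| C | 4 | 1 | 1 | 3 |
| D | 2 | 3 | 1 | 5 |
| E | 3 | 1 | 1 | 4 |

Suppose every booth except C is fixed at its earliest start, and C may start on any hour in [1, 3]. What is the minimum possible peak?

13

C@1: h1:14  h2:14  h3:2  h4:1  h5:0  h6:0 → peak 14
C@2: h1:13  h2:14  h3:2  h4:1  h5:1  h6:0 → peak 14
C@3: h1:13  h2:13  h3:2  h4:1  h5:1  h6:1 → peak 13
Best is C@3, peak 13.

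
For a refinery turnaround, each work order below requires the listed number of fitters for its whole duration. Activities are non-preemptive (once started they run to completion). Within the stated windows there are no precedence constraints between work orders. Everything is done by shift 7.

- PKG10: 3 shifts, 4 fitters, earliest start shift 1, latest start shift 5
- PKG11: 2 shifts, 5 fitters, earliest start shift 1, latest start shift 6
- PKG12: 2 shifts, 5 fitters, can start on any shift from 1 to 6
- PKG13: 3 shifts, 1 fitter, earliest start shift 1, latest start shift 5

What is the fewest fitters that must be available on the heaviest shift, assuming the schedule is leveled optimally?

Early-start (PKG10@1, PKG11@1, PKG12@1, PKG13@1) gives peak 15: s1:15  s2:15  s3:5  s4:0  s5:0  s6:0  s7:0.
Shift PKG11→4, PKG12→6.
Schedule PKG10@1, PKG11@4, PKG12@6, PKG13@1: s1:5  s2:5  s3:5  s4:5  s5:5  s6:5  s7:5 — peak 5.
Total fitter-shifts = 35 over 7 shifts ⇒ peak ≥ ⌈35/7⌉ = 5, so 5 is optimal.

5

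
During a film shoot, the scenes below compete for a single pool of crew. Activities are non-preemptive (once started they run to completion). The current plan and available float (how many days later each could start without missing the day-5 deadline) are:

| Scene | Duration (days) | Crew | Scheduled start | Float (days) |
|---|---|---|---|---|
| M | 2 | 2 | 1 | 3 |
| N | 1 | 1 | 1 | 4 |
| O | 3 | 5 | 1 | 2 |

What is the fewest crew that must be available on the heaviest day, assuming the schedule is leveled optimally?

Early-start (M@1, N@1, O@1) gives peak 8: d1:8  d2:7  d3:5  d4:0  d5:0.
Shift O→3.
Schedule M@1, N@1, O@3: d1:3  d2:2  d3:5  d4:5  d5:5 — peak 5.

5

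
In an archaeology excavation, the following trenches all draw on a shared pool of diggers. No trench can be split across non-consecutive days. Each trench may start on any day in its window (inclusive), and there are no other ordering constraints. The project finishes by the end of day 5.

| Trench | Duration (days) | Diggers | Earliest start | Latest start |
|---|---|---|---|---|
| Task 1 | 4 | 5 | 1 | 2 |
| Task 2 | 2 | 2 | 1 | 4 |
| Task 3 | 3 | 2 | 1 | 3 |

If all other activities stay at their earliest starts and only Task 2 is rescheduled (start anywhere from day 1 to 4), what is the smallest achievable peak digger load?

Task 2@1: d1:9  d2:9  d3:7  d4:5  d5:0 → peak 9
Task 2@2: d1:7  d2:9  d3:9  d4:5  d5:0 → peak 9
Task 2@3: d1:7  d2:7  d3:9  d4:7  d5:0 → peak 9
Task 2@4: d1:7  d2:7  d3:7  d4:7  d5:2 → peak 7
Best is Task 2@4, peak 7.

7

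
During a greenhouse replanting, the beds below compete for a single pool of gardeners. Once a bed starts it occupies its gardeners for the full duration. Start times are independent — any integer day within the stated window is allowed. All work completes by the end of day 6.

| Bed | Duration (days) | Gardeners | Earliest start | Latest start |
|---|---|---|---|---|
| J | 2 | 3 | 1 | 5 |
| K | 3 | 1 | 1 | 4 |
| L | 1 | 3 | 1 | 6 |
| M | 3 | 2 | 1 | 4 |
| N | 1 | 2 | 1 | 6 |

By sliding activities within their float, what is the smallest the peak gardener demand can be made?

Early-start (J@1, K@1, L@1, M@1, N@1) gives peak 11: d1:11  d2:6  d3:3  d4:0  d5:0  d6:0.
Shift L→3, M→4, N→4.
Schedule J@1, K@1, L@3, M@4, N@4: d1:4  d2:4  d3:4  d4:4  d5:2  d6:2 — peak 4.
Total gardener-days = 20 over 6 days ⇒ peak ≥ ⌈20/6⌉ = 4, so 4 is optimal.

4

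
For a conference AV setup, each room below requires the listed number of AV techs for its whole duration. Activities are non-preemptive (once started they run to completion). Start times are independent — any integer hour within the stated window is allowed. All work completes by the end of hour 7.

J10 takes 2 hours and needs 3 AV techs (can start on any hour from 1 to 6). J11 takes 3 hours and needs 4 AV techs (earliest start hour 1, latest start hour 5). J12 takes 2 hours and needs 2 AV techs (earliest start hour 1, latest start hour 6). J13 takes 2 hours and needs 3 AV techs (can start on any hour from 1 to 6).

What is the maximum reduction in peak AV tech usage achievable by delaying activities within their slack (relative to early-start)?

Early-start peak: h1:12  h2:12  h3:4  h4:0  h5:0  h6:0  h7:0 ⇒ 12.
Leveled (J10@1, J11@3, J12@1, J13@6): h1:5  h2:5  h3:4  h4:4  h5:4  h6:3  h7:3 ⇒ 5.
Reduction 12 − 5 = 7.

7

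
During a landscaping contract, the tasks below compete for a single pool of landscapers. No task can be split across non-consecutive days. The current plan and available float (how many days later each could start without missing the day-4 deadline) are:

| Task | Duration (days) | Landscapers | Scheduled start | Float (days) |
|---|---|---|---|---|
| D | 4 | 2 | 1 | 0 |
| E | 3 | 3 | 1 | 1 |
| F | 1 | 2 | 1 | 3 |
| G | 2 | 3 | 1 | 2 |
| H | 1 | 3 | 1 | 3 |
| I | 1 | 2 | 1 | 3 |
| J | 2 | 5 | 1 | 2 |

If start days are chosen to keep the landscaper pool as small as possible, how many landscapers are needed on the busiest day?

10

Early-start (D@1, E@1, F@1, G@1, H@1, I@1, J@1) gives peak 20: d1:20  d2:13  d3:5  d4:2.
Shift H→4, I→2, J→3.
Schedule D@1, E@1, F@1, G@1, H@4, I@2, J@3: d1:10  d2:10  d3:10  d4:10 — peak 10.
Total landscaper-days = 40 over 4 days ⇒ peak ≥ ⌈40/4⌉ = 10, so 10 is optimal.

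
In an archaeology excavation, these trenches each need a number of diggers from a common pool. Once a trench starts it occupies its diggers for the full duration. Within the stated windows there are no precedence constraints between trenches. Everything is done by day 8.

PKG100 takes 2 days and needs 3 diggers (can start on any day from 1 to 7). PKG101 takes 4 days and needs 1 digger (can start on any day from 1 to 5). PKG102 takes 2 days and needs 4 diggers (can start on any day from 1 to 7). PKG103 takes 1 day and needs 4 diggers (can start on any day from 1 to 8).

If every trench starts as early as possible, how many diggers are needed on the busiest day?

Early-start schedule: PKG100@1, PKG101@1, PKG102@1, PKG103@1.
Load per day: day 1: 12, day 2: 8, day 3: 1, day 4: 1, day 5: 0, day 6: 0, day 7: 0, day 8: 0.
Peak is 12.

12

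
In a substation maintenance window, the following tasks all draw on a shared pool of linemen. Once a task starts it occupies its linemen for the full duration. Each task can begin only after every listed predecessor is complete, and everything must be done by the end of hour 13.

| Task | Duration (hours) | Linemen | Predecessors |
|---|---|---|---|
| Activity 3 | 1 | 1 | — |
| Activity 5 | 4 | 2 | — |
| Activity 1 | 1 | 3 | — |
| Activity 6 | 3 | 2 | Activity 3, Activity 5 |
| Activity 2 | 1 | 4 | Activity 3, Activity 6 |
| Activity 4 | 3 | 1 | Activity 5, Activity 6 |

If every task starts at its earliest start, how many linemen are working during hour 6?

2

At early start, hour 6 has: Activity 6.
Demand: 2 = 2.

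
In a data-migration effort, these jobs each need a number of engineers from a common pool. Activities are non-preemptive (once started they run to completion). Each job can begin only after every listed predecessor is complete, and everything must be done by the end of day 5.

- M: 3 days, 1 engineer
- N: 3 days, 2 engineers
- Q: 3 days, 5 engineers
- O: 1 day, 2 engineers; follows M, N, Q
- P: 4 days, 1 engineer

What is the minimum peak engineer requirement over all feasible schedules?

Schedule M@1, N@1, Q@1, O@4, P@1: d1:9  d2:9  d3:9  d4:3  d5:0 — peak 9.
No arrangement of the 18 feasible schedules does better.

9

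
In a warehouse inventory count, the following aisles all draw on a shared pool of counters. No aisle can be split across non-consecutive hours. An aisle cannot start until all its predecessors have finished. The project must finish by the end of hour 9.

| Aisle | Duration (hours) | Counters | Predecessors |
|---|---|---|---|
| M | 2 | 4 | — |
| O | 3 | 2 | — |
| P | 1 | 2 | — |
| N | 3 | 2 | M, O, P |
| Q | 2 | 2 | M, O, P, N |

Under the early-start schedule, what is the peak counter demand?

Early-start schedule: M@1, O@1, P@1, N@4, Q@7.
Load per hour: hour 1: 8, hour 2: 6, hour 3: 2, hour 4: 2, hour 5: 2, hour 6: 2, hour 7: 2, hour 8: 2, hour 9: 0.
Peak is 8.

8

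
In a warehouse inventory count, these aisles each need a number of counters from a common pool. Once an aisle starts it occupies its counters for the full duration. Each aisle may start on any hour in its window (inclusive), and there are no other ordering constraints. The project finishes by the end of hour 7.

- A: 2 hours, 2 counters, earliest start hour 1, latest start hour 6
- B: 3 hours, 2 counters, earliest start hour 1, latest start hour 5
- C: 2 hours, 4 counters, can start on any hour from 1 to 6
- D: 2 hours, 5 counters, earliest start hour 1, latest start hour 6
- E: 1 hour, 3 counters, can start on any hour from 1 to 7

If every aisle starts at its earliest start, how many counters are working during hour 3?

At early start, hour 3 has: B.
Demand: 2 = 2.

2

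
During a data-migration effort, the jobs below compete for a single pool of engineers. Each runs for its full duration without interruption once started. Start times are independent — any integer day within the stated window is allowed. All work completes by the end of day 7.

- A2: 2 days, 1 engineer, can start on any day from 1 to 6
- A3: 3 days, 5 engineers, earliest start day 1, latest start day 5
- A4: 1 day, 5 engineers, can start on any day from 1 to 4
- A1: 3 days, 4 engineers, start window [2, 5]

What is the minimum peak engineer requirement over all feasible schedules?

5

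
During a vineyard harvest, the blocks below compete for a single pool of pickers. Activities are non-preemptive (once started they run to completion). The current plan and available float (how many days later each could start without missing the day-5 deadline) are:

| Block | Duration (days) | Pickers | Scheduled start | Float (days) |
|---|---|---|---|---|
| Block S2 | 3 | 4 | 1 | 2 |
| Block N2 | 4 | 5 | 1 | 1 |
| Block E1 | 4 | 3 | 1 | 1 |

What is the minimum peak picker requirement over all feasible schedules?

12

Schedule Block S2@1, Block N2@1, Block E1@1: d1:12  d2:12  d3:12  d4:8  d5:0 — peak 12.
No arrangement of the 12 feasible schedules does better.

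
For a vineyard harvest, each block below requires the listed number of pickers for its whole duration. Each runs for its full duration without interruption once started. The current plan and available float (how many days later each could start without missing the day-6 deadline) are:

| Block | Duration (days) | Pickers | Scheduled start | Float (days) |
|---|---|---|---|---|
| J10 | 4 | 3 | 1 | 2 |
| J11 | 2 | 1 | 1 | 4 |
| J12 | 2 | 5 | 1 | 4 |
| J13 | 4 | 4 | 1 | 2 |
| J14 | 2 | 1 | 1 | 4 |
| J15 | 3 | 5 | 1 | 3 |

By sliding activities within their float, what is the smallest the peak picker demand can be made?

Early-start (J10@1, J11@1, J12@1, J13@1, J14@1, J15@1) gives peak 19: d1:19  d2:19  d3:12  d4:7  d5:0  d6:0.
Shift J13→3, J15→3.
Schedule J10@1, J11@1, J12@1, J13@3, J14@1, J15@3: d1:10  d2:10  d3:12  d4:12  d5:9  d6:4 — peak 12.

12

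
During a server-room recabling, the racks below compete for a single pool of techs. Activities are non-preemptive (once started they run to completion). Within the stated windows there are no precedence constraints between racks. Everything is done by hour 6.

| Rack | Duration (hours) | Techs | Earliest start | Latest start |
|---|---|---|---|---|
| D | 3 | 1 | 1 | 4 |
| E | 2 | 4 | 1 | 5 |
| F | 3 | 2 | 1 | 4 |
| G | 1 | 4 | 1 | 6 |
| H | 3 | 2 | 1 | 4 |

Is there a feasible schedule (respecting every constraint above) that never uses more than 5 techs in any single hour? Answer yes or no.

yes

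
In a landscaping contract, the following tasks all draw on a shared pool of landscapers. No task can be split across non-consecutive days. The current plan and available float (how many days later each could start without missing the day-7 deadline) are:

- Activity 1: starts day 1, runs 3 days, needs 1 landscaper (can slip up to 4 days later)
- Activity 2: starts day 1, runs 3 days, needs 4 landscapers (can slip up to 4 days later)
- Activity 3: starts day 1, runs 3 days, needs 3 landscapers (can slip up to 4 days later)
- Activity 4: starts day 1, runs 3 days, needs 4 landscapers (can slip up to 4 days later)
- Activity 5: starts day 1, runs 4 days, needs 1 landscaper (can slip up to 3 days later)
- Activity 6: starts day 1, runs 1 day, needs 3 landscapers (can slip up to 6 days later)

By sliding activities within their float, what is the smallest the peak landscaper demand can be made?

7

Early-start (Activity 1@1, Activity 2@1, Activity 3@1, Activity 4@1, Activity 5@1, Activity 6@1) gives peak 16: d1:16  d2:13  d3:13  d4:1  d5:0  d6:0  d7:0.
Shift Activity 3→4, Activity 4→5, Activity 6→4.
Schedule Activity 1@1, Activity 2@1, Activity 3@4, Activity 4@5, Activity 5@1, Activity 6@4: d1:6  d2:6  d3:6  d4:7  d5:7  d6:7  d7:4 — peak 7.
Total landscaper-days = 43 over 7 days ⇒ peak ≥ ⌈43/7⌉ = 7, so 7 is optimal.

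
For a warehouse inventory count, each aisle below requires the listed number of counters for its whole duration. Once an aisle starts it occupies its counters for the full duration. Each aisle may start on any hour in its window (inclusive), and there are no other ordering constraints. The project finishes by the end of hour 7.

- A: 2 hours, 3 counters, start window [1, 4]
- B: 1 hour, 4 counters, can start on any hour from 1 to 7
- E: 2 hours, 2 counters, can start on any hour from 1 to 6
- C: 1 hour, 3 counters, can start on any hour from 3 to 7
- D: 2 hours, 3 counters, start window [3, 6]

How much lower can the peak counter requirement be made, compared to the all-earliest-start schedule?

4

Early-start peak: h1:9  h2:5  h3:6  h4:3  h5:0  h6:0  h7:0 ⇒ 9.
Leveled (A@1, B@3, E@1, C@4, D@5): h1:5  h2:5  h3:4  h4:3  h5:3  h6:3  h7:0 ⇒ 5.
Reduction 9 − 5 = 4.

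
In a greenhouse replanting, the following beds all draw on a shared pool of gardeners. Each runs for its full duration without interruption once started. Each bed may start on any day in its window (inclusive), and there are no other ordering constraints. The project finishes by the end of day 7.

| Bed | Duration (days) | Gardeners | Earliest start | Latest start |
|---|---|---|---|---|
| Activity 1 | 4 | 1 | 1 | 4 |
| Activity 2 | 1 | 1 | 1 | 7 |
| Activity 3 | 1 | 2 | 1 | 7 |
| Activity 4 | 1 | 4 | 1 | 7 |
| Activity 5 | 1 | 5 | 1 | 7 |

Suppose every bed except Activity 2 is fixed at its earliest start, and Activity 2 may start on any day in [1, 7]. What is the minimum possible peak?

Activity 2@1: d1:13  d2:1  d3:1  d4:1  d5:0  d6:0  d7:0 → peak 13
Activity 2@2: d1:12  d2:2  d3:1  d4:1  d5:0  d6:0  d7:0 → peak 12
Activity 2@3: d1:12  d2:1  d3:2  d4:1  d5:0  d6:0  d7:0 → peak 12
Activity 2@4: d1:12  d2:1  d3:1  d4:2  d5:0  d6:0  d7:0 → peak 12
Activity 2@5: d1:12  d2:1  d3:1  d4:1  d5:1  d6:0  d7:0 → peak 12
Activity 2@6: d1:12  d2:1  d3:1  d4:1  d5:0  d6:1  d7:0 → peak 12
Activity 2@7: d1:12  d2:1  d3:1  d4:1  d5:0  d6:0  d7:1 → peak 12
Best is Activity 2@2, peak 12.

12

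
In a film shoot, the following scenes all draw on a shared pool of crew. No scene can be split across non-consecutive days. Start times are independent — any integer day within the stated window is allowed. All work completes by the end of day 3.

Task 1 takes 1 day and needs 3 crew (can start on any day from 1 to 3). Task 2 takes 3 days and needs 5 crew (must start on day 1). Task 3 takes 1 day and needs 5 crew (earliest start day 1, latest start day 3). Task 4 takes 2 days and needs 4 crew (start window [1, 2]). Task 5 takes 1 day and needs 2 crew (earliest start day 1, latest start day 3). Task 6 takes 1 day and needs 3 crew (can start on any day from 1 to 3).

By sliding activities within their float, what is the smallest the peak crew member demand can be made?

Early-start (Task 1@1, Task 2@1, Task 3@1, Task 4@1, Task 5@1, Task 6@1) gives peak 22: d1:22  d2:9  d3:5.
Shift Task 3→3, Task 5→3, Task 6→2.
Schedule Task 1@1, Task 2@1, Task 3@3, Task 4@1, Task 5@3, Task 6@2: d1:12  d2:12  d3:12 — peak 12.
Total crew member-days = 36 over 3 days ⇒ peak ≥ ⌈36/3⌉ = 12, so 12 is optimal.

12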